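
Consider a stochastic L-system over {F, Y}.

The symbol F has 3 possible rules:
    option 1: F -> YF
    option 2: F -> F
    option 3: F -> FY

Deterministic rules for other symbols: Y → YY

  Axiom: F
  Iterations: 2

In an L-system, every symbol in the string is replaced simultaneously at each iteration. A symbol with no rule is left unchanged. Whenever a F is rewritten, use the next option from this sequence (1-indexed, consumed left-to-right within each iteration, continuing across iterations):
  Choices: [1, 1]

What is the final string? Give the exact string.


Step 0: F
Step 1: YF  (used choices [1])
Step 2: YYYF  (used choices [1])

Answer: YYYF


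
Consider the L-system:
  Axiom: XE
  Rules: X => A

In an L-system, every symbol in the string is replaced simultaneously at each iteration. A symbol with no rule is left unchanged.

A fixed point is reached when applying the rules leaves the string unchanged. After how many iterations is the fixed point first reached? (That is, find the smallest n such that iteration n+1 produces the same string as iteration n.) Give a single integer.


Answer: 1

Derivation:
Step 0: XE
Step 1: AE
Step 2: AE  (unchanged — fixed point at step 1)


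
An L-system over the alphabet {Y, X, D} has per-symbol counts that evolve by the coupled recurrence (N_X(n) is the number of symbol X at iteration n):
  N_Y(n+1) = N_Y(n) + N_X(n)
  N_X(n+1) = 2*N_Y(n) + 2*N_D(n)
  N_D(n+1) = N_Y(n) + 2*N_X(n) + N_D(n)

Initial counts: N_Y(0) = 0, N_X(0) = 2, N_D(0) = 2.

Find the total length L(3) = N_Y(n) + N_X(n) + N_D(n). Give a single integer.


Step 0: N_Y=0, N_X=2, N_D=2, L=4
Step 1: N_Y=2, N_X=4, N_D=6, L=12
Step 2: N_Y=6, N_X=16, N_D=16, L=38
Step 3: N_Y=22, N_X=44, N_D=54, L=120

Answer: 120


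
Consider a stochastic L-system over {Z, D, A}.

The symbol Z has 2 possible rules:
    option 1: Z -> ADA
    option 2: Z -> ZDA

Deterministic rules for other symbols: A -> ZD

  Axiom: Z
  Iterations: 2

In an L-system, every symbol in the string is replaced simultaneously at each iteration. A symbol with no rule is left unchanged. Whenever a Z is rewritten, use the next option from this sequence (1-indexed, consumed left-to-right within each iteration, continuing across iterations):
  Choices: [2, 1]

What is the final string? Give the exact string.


Answer: ADADZD

Derivation:
Step 0: Z
Step 1: ZDA  (used choices [2])
Step 2: ADADZD  (used choices [1])


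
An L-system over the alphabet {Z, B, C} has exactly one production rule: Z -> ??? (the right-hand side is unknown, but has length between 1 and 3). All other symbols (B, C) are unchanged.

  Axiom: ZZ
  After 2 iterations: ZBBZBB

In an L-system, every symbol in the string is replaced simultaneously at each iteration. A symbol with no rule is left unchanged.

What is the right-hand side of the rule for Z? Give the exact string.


Answer: ZB

Derivation:
Trying Z -> ZB:
  Step 0: ZZ
  Step 1: ZBZB
  Step 2: ZBBZBB
Matches the given result.


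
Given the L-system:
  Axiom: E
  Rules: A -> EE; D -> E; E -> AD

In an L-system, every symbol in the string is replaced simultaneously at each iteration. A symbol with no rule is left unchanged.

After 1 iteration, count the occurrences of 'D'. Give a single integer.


Step 0: E  (0 'D')
Step 1: AD  (1 'D')

Answer: 1


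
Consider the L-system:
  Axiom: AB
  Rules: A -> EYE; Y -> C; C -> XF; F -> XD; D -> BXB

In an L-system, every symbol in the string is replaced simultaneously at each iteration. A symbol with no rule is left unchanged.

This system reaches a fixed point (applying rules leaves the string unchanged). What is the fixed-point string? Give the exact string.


Step 0: AB
Step 1: EYEB
Step 2: ECEB
Step 3: EXFEB
Step 4: EXXDEB
Step 5: EXXBXBEB
Step 6: EXXBXBEB  (unchanged — fixed point at step 5)

Answer: EXXBXBEB


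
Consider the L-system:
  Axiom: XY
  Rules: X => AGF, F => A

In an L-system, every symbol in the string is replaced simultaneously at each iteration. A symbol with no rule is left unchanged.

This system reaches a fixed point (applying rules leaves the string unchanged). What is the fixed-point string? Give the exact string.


Answer: AGAY

Derivation:
Step 0: XY
Step 1: AGFY
Step 2: AGAY
Step 3: AGAY  (unchanged — fixed point at step 2)


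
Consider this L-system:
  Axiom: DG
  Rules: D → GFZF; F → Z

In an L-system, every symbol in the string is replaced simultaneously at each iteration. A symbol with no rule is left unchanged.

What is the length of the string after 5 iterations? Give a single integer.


Answer: 5

Derivation:
Step 0: length = 2
Step 1: length = 5
Step 2: length = 5
Step 3: length = 5
Step 4: length = 5
Step 5: length = 5


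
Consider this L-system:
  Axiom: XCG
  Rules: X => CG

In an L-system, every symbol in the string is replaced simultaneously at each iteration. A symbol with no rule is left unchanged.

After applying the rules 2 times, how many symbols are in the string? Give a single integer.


Answer: 4

Derivation:
Step 0: length = 3
Step 1: length = 4
Step 2: length = 4


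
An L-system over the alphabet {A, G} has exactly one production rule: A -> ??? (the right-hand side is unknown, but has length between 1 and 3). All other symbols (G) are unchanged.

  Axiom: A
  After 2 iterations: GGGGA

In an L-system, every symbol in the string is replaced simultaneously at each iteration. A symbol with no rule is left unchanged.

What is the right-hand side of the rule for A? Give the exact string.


Answer: GGA

Derivation:
Trying A -> GGA:
  Step 0: A
  Step 1: GGA
  Step 2: GGGGA
Matches the given result.


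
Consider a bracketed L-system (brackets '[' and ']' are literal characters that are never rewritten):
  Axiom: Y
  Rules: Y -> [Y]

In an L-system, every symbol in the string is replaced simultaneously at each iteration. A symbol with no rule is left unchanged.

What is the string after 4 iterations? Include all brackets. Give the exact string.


Answer: [[[[Y]]]]

Derivation:
Step 0: Y
Step 1: [Y]
Step 2: [[Y]]
Step 3: [[[Y]]]
Step 4: [[[[Y]]]]


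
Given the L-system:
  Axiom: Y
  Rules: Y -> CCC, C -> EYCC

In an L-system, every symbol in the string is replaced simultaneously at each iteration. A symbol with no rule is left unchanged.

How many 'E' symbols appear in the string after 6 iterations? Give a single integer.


Answer: 273

Derivation:
Step 0: length=1, 'E' count=0
Step 1: length=3, 'E' count=0
Step 2: length=12, 'E' count=3
Step 3: length=36, 'E' count=9
Step 4: length=111, 'E' count=30
Step 5: length=333, 'E' count=90
Step 6: length=1002, 'E' count=273
Final string: EEEYCCEYCCEYCCECCCEYCCEYCCECCCEYCCEYCCEEYCCEYCCEYCCECCCEYCCEYCCECCCEYCCEYCCEEYCCEYCCEYCCECCCEYCCEYCCECCCEYCCEYCCEECCCEYCCEYCCECCCEYCCEYCCECCCEYCCEYCCEEYCCEYCCEYCCECCCEYCCEYCCECCCEYCCEYCCEEYCCEYCCEYCCECCCEYCCEYCCECCCEYCCEYCCEECCCEYCCEYCCECCCEYCCEYCCECCCEYCCEYCCEEYCCEYCCEYCCECCCEYCCEYCCECCCEYCCEYCCEEYCCEYCCEYCCECCCEYCCEYCCECCCEYCCEYCCEEEYCCEYCCEYCCECCCEYCCEYCCECCCEYCCEYCCEEYCCEYCCEYCCECCCEYCCEYCCECCCEYCCEYCCEEYCCEYCCEYCCECCCEYCCEYCCECCCEYCCEYCCEECCCEYCCEYCCECCCEYCCEYCCECCCEYCCEYCCEEYCCEYCCEYCCECCCEYCCEYCCECCCEYCCEYCCEEYCCEYCCEYCCECCCEYCCEYCCECCCEYCCEYCCEECCCEYCCEYCCECCCEYCCEYCCECCCEYCCEYCCEEYCCEYCCEYCCECCCEYCCEYCCECCCEYCCEYCCEEYCCEYCCEYCCECCCEYCCEYCCECCCEYCCEYCCEEEYCCEYCCEYCCECCCEYCCEYCCECCCEYCCEYCCEEYCCEYCCEYCCECCCEYCCEYCCECCCEYCCEYCCEEYCCEYCCEYCCECCCEYCCEYCCECCCEYCCEYCCEECCCEYCCEYCCECCCEYCCEYCCECCCEYCCEYCCEEYCCEYCCEYCCECCCEYCCEYCCECCCEYCCEYCCEEYCCEYCCEYCCECCCEYCCEYCCECCCEYCCEYCCEECCCEYCCEYCCECCCEYCCEYCCECCCEYCCEYCCEEYCCEYCCEYCCECCCEYCCEYCCECCCEYCCEYCCEEYCCEYCCEYCCECCCEYCCEYCCECCCEYCCEYCC


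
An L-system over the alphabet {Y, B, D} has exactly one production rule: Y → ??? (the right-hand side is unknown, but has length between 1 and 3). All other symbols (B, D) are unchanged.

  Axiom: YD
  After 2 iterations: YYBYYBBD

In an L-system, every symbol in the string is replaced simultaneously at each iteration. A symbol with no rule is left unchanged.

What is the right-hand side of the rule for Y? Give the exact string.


Answer: YYB

Derivation:
Trying Y → YYB:
  Step 0: YD
  Step 1: YYBD
  Step 2: YYBYYBBD
Matches the given result.


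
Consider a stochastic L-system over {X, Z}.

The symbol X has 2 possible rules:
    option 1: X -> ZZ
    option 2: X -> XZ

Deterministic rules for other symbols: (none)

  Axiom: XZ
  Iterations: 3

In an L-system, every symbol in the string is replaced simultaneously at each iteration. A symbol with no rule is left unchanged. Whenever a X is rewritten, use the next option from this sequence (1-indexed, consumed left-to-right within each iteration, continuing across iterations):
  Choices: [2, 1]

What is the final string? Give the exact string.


Step 0: XZ
Step 1: XZZ  (used choices [2])
Step 2: ZZZZ  (used choices [1])
Step 3: ZZZZ  (used choices [])

Answer: ZZZZ


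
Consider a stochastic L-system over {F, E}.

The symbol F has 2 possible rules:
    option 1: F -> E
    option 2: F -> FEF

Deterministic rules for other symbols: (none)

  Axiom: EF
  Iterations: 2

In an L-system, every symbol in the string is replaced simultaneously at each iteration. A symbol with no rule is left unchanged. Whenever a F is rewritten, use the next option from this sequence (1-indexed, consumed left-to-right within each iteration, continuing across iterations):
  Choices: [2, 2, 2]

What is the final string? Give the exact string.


Step 0: EF
Step 1: EFEF  (used choices [2])
Step 2: EFEFEFEF  (used choices [2, 2])

Answer: EFEFEFEF


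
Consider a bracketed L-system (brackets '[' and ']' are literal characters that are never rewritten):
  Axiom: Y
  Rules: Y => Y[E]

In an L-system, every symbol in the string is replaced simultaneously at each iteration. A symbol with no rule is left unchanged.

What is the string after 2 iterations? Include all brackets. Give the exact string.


Answer: Y[E][E]

Derivation:
Step 0: Y
Step 1: Y[E]
Step 2: Y[E][E]


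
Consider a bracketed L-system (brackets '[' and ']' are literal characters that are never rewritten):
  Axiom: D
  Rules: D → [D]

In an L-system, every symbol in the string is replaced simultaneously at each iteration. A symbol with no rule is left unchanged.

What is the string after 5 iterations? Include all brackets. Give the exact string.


Step 0: D
Step 1: [D]
Step 2: [[D]]
Step 3: [[[D]]]
Step 4: [[[[D]]]]
Step 5: [[[[[D]]]]]

Answer: [[[[[D]]]]]


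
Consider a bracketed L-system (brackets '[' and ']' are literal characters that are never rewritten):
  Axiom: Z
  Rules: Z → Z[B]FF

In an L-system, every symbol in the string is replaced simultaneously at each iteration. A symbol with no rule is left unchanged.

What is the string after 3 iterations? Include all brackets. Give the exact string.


Step 0: Z
Step 1: Z[B]FF
Step 2: Z[B]FF[B]FF
Step 3: Z[B]FF[B]FF[B]FF

Answer: Z[B]FF[B]FF[B]FF


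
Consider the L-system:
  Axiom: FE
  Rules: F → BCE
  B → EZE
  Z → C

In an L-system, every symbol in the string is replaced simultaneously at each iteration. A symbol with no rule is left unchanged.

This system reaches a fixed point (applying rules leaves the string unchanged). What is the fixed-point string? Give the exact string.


Answer: ECECEE

Derivation:
Step 0: FE
Step 1: BCEE
Step 2: EZECEE
Step 3: ECECEE
Step 4: ECECEE  (unchanged — fixed point at step 3)


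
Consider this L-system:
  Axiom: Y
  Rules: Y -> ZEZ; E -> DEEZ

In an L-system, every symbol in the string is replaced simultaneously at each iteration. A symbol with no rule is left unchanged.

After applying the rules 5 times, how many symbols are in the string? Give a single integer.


Step 0: length = 1
Step 1: length = 3
Step 2: length = 6
Step 3: length = 12
Step 4: length = 24
Step 5: length = 48

Answer: 48


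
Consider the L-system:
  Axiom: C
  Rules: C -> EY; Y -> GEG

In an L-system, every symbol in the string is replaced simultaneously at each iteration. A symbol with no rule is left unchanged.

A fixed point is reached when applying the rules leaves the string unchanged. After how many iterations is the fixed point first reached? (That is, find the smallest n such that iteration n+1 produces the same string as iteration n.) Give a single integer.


Step 0: C
Step 1: EY
Step 2: EGEG
Step 3: EGEG  (unchanged — fixed point at step 2)

Answer: 2


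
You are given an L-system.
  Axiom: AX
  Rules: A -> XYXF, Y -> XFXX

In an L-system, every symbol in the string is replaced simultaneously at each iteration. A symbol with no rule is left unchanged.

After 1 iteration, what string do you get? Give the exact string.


Answer: XYXFX

Derivation:
Step 0: AX
Step 1: XYXFX


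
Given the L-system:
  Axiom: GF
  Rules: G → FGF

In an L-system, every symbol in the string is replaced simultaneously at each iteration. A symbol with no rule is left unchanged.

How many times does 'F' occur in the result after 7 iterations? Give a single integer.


Step 0: GF  (1 'F')
Step 1: FGFF  (3 'F')
Step 2: FFGFFF  (5 'F')
Step 3: FFFGFFFF  (7 'F')
Step 4: FFFFGFFFFF  (9 'F')
Step 5: FFFFFGFFFFFF  (11 'F')
Step 6: FFFFFFGFFFFFFF  (13 'F')
Step 7: FFFFFFFGFFFFFFFF  (15 'F')

Answer: 15


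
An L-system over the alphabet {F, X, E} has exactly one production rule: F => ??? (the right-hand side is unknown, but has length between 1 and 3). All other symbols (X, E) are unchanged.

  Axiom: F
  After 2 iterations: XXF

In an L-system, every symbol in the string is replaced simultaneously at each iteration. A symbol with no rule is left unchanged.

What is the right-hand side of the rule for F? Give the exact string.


Trying F => XF:
  Step 0: F
  Step 1: XF
  Step 2: XXF
Matches the given result.

Answer: XF


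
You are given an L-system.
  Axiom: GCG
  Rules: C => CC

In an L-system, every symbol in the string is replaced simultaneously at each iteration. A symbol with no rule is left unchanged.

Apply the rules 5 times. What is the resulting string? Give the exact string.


Step 0: GCG
Step 1: GCCG
Step 2: GCCCCG
Step 3: GCCCCCCCCG
Step 4: GCCCCCCCCCCCCCCCCG
Step 5: GCCCCCCCCCCCCCCCCCCCCCCCCCCCCCCCCG

Answer: GCCCCCCCCCCCCCCCCCCCCCCCCCCCCCCCCG


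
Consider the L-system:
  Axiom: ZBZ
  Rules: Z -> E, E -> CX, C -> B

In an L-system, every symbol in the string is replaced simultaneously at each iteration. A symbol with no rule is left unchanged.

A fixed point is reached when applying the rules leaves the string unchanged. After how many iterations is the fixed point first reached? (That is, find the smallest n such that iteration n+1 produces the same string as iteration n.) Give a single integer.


Answer: 3

Derivation:
Step 0: ZBZ
Step 1: EBE
Step 2: CXBCX
Step 3: BXBBX
Step 4: BXBBX  (unchanged — fixed point at step 3)


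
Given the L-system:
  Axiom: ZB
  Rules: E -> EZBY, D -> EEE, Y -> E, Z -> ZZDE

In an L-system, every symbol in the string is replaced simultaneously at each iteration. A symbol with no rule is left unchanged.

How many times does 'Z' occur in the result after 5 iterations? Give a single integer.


Step 0: ZB  (1 'Z')
Step 1: ZZDEB  (2 'Z')
Step 2: ZZDEZZDEEEEEZBYB  (5 'Z')
Step 3: ZZDEZZDEEEEEZBYZZDEZZDEEEEEZBYEZBYEZBYEZBYEZBYZZDEBEB  (16 'Z')
Step 4: ZZDEZZDEEEEEZBYZZDEZZDEEEEEZBYEZBYEZBYEZBYEZBYZZDEBEZZDEZZDEEEEEZBYZZDEZZDEEEEEZBYEZBYEZBYEZBYEZBYZZDEBEEZBYZZDEBEEZBYZZDEBEEZBYZZDEBEEZBYZZDEBEZZDEZZDEEEEEZBYBEZBYB  (50 'Z')
Step 5: ZZDEZZDEEEEEZBYZZDEZZDEEEEEZBYEZBYEZBYEZBYEZBYZZDEBEZZDEZZDEEEEEZBYZZDEZZDEEEEEZBYEZBYEZBYEZBYEZBYZZDEBEEZBYZZDEBEEZBYZZDEBEEZBYZZDEBEEZBYZZDEBEZZDEZZDEEEEEZBYBEZBYZZDEZZDEEEEEZBYZZDEZZDEEEEEZBYEZBYEZBYEZBYEZBYZZDEBEZZDEZZDEEEEEZBYZZDEZZDEEEEEZBYEZBYEZBYEZBYEZBYZZDEBEEZBYZZDEBEEZBYZZDEBEEZBYZZDEBEEZBYZZDEBEZZDEZZDEEEEEZBYBEZBYEZBYZZDEBEZZDEZZDEEEEEZBYBEZBYEZBYZZDEBEZZDEZZDEEEEEZBYBEZBYEZBYZZDEBEZZDEZZDEEEEEZBYBEZBYEZBYZZDEBEZZDEZZDEEEEEZBYBEZBYZZDEZZDEEEEEZBYZZDEZZDEEEEEZBYEZBYEZBYEZBYEZBYZZDEBEBEZBYZZDEBEB  (155 'Z')

Answer: 155


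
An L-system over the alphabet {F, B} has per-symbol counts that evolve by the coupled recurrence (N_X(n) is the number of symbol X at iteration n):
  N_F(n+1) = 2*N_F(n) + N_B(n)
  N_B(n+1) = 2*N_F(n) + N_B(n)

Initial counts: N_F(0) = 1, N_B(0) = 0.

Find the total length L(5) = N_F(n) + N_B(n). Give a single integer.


Step 0: N_F=1, N_B=0, L=1
Step 1: N_F=2, N_B=2, L=4
Step 2: N_F=6, N_B=6, L=12
Step 3: N_F=18, N_B=18, L=36
Step 4: N_F=54, N_B=54, L=108
Step 5: N_F=162, N_B=162, L=324

Answer: 324


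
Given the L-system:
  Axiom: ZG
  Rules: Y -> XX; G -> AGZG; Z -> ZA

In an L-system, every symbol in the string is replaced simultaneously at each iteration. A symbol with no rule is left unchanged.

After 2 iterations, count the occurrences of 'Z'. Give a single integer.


Step 0: ZG  (1 'Z')
Step 1: ZAAGZG  (2 'Z')
Step 2: ZAAAAGZGZAAGZG  (4 'Z')

Answer: 4


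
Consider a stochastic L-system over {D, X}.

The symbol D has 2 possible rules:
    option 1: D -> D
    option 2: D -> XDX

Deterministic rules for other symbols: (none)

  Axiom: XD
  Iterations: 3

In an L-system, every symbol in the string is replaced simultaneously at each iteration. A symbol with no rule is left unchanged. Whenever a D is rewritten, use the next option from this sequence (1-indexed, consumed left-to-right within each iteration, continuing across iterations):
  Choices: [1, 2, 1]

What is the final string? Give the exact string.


Step 0: XD
Step 1: XD  (used choices [1])
Step 2: XXDX  (used choices [2])
Step 3: XXDX  (used choices [1])

Answer: XXDX


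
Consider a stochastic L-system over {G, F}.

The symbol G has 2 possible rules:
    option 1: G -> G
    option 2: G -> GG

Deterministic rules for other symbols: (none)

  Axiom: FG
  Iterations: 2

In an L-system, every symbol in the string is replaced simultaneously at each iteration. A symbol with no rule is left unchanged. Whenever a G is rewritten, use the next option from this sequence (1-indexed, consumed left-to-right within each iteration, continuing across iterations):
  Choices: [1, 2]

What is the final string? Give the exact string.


Step 0: FG
Step 1: FG  (used choices [1])
Step 2: FGG  (used choices [2])

Answer: FGG


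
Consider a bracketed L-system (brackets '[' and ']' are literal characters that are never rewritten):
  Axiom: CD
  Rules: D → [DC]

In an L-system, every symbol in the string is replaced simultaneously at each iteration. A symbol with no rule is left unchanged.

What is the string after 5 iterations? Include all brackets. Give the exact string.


Answer: C[[[[[DC]C]C]C]C]

Derivation:
Step 0: CD
Step 1: C[DC]
Step 2: C[[DC]C]
Step 3: C[[[DC]C]C]
Step 4: C[[[[DC]C]C]C]
Step 5: C[[[[[DC]C]C]C]C]


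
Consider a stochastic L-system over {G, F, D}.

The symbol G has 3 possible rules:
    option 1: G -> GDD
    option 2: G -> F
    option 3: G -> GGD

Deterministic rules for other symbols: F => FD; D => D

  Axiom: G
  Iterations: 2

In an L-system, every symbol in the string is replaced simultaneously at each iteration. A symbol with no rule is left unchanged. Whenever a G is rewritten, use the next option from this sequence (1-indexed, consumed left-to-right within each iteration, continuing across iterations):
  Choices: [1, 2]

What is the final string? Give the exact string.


Step 0: G
Step 1: GDD  (used choices [1])
Step 2: FDD  (used choices [2])

Answer: FDD


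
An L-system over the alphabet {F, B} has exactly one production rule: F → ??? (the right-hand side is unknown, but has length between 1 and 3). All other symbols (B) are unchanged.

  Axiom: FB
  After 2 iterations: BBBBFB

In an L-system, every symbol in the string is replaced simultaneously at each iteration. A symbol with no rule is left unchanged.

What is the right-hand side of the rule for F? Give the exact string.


Answer: BBF

Derivation:
Trying F → BBF:
  Step 0: FB
  Step 1: BBFB
  Step 2: BBBBFB
Matches the given result.


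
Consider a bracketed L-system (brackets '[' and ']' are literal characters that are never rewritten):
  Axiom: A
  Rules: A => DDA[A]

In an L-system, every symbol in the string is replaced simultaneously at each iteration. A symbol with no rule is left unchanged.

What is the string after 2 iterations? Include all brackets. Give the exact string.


Answer: DDDDA[A][DDA[A]]

Derivation:
Step 0: A
Step 1: DDA[A]
Step 2: DDDDA[A][DDA[A]]


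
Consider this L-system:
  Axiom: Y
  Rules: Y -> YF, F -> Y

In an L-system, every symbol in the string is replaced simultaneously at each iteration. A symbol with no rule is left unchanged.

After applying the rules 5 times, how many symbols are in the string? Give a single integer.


Answer: 13

Derivation:
Step 0: length = 1
Step 1: length = 2
Step 2: length = 3
Step 3: length = 5
Step 4: length = 8
Step 5: length = 13


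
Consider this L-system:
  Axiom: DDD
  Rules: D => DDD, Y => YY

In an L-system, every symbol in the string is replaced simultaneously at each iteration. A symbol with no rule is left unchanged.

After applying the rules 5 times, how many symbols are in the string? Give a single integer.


Step 0: length = 3
Step 1: length = 9
Step 2: length = 27
Step 3: length = 81
Step 4: length = 243
Step 5: length = 729

Answer: 729


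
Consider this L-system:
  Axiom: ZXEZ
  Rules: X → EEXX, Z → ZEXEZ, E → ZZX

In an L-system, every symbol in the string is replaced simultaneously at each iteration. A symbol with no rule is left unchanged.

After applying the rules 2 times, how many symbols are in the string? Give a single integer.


Step 0: length = 4
Step 1: length = 17
Step 2: length = 68

Answer: 68


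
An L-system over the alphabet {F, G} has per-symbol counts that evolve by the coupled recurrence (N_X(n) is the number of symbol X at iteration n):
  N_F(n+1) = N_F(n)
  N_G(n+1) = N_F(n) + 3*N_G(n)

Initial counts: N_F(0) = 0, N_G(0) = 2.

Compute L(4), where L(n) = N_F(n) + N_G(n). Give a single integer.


Step 0: N_F=0, N_G=2, L=2
Step 1: N_F=0, N_G=6, L=6
Step 2: N_F=0, N_G=18, L=18
Step 3: N_F=0, N_G=54, L=54
Step 4: N_F=0, N_G=162, L=162

Answer: 162


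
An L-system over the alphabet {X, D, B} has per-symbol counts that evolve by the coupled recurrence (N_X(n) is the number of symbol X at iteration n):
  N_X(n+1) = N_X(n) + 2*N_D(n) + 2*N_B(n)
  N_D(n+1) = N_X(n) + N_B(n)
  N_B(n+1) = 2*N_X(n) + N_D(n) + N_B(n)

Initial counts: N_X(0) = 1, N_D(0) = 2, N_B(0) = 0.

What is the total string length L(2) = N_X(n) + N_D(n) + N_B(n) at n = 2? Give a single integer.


Step 0: N_X=1, N_D=2, N_B=0, L=3
Step 1: N_X=5, N_D=1, N_B=4, L=10
Step 2: N_X=15, N_D=9, N_B=15, L=39

Answer: 39


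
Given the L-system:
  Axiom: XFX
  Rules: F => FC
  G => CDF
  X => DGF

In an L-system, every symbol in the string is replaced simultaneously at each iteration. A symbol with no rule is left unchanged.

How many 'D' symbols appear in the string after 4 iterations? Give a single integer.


Answer: 4

Derivation:
Step 0: XFX  (0 'D')
Step 1: DGFFCDGF  (2 'D')
Step 2: DCDFFCFCCDCDFFC  (4 'D')
Step 3: DCDFCFCCFCCCDCDFCFCC  (4 'D')
Step 4: DCDFCCFCCCFCCCCDCDFCCFCCC  (4 'D')


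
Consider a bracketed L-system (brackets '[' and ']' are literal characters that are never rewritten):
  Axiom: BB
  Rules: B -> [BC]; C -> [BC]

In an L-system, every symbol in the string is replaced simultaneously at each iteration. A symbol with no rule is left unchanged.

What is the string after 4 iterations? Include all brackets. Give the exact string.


Step 0: BB
Step 1: [BC][BC]
Step 2: [[BC][BC]][[BC][BC]]
Step 3: [[[BC][BC]][[BC][BC]]][[[BC][BC]][[BC][BC]]]
Step 4: [[[[BC][BC]][[BC][BC]]][[[BC][BC]][[BC][BC]]]][[[[BC][BC]][[BC][BC]]][[[BC][BC]][[BC][BC]]]]

Answer: [[[[BC][BC]][[BC][BC]]][[[BC][BC]][[BC][BC]]]][[[[BC][BC]][[BC][BC]]][[[BC][BC]][[BC][BC]]]]


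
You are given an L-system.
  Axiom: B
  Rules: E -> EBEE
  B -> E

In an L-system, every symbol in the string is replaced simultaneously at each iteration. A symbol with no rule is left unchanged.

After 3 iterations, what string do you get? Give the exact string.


Answer: EBEEEEBEEEBEE

Derivation:
Step 0: B
Step 1: E
Step 2: EBEE
Step 3: EBEEEEBEEEBEE


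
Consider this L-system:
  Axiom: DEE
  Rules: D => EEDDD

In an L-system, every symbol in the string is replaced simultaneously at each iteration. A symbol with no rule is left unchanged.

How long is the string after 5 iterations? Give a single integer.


Answer: 487

Derivation:
Step 0: length = 3
Step 1: length = 7
Step 2: length = 19
Step 3: length = 55
Step 4: length = 163
Step 5: length = 487


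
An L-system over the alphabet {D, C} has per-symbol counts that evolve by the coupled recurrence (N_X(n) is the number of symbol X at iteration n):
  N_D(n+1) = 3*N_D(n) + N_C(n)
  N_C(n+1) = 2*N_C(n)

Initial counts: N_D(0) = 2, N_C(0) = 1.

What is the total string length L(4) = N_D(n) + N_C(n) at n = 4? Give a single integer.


Answer: 243

Derivation:
Step 0: N_D=2, N_C=1, L=3
Step 1: N_D=7, N_C=2, L=9
Step 2: N_D=23, N_C=4, L=27
Step 3: N_D=73, N_C=8, L=81
Step 4: N_D=227, N_C=16, L=243


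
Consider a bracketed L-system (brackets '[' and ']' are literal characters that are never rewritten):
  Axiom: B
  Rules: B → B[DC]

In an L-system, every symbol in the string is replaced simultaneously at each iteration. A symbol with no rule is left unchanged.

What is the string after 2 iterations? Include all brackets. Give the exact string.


Answer: B[DC][DC]

Derivation:
Step 0: B
Step 1: B[DC]
Step 2: B[DC][DC]


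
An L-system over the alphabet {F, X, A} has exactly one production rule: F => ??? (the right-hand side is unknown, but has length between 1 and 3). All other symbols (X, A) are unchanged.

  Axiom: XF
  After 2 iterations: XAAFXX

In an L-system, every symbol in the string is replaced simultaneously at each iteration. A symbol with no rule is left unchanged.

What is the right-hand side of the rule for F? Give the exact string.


Answer: AFX

Derivation:
Trying F => AFX:
  Step 0: XF
  Step 1: XAFX
  Step 2: XAAFXX
Matches the given result.


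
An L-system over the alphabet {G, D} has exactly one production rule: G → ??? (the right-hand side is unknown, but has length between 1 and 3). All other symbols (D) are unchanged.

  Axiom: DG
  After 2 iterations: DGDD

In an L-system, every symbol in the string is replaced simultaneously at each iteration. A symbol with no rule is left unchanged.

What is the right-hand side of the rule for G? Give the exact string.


Answer: GD

Derivation:
Trying G → GD:
  Step 0: DG
  Step 1: DGD
  Step 2: DGDD
Matches the given result.


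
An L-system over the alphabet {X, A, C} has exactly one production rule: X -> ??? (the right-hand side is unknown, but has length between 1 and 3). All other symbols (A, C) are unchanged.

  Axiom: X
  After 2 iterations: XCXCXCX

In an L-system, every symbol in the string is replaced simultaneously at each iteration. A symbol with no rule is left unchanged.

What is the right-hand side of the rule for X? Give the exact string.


Trying X -> XCX:
  Step 0: X
  Step 1: XCX
  Step 2: XCXCXCX
Matches the given result.

Answer: XCX


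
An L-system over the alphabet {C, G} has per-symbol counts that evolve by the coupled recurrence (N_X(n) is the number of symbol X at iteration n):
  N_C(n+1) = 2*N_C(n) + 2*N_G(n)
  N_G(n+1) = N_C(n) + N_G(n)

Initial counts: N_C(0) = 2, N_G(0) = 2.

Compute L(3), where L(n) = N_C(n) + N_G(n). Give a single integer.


Step 0: N_C=2, N_G=2, L=4
Step 1: N_C=8, N_G=4, L=12
Step 2: N_C=24, N_G=12, L=36
Step 3: N_C=72, N_G=36, L=108

Answer: 108


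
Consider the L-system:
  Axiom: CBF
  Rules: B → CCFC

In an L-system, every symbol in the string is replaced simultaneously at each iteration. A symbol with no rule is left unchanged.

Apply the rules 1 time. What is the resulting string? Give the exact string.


Step 0: CBF
Step 1: CCCFCF

Answer: CCCFCF


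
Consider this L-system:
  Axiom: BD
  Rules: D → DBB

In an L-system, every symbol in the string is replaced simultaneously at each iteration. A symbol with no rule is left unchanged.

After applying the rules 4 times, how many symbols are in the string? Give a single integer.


Step 0: length = 2
Step 1: length = 4
Step 2: length = 6
Step 3: length = 8
Step 4: length = 10

Answer: 10


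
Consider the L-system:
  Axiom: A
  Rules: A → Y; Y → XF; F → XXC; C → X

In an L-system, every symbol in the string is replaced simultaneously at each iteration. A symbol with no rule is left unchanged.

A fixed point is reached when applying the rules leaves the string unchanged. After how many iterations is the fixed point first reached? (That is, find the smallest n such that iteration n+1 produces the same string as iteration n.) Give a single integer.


Step 0: A
Step 1: Y
Step 2: XF
Step 3: XXXC
Step 4: XXXX
Step 5: XXXX  (unchanged — fixed point at step 4)

Answer: 4


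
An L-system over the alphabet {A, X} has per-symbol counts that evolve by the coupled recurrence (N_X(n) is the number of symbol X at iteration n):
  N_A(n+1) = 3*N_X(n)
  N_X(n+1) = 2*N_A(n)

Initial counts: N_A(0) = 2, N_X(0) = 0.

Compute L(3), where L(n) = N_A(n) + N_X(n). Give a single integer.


Step 0: N_A=2, N_X=0, L=2
Step 1: N_A=0, N_X=4, L=4
Step 2: N_A=12, N_X=0, L=12
Step 3: N_A=0, N_X=24, L=24

Answer: 24


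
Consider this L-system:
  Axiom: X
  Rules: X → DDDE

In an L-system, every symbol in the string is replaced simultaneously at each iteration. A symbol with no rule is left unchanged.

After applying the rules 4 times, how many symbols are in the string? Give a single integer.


Answer: 4

Derivation:
Step 0: length = 1
Step 1: length = 4
Step 2: length = 4
Step 3: length = 4
Step 4: length = 4


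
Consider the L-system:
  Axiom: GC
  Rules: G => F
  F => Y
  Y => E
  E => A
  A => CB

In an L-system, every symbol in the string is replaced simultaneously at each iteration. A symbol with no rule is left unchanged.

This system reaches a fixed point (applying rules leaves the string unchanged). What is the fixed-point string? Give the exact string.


Step 0: GC
Step 1: FC
Step 2: YC
Step 3: EC
Step 4: AC
Step 5: CBC
Step 6: CBC  (unchanged — fixed point at step 5)

Answer: CBC


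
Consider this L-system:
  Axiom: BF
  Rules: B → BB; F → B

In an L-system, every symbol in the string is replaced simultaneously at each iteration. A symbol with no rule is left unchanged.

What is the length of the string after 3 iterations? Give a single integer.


Step 0: length = 2
Step 1: length = 3
Step 2: length = 6
Step 3: length = 12

Answer: 12


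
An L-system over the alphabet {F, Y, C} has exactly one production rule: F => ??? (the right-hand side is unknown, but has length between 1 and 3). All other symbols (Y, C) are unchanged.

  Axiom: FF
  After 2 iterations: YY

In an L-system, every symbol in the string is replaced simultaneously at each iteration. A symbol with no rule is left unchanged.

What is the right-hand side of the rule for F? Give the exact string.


Trying F => Y:
  Step 0: FF
  Step 1: YY
  Step 2: YY
Matches the given result.

Answer: Y


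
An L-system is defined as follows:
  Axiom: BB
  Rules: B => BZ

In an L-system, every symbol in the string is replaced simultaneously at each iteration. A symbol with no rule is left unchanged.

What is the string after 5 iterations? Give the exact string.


Answer: BZZZZZBZZZZZ

Derivation:
Step 0: BB
Step 1: BZBZ
Step 2: BZZBZZ
Step 3: BZZZBZZZ
Step 4: BZZZZBZZZZ
Step 5: BZZZZZBZZZZZ


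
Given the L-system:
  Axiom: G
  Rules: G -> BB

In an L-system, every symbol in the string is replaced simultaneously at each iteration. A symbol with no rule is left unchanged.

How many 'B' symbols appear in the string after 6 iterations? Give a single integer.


Step 0: G  (0 'B')
Step 1: BB  (2 'B')
Step 2: BB  (2 'B')
Step 3: BB  (2 'B')
Step 4: BB  (2 'B')
Step 5: BB  (2 'B')
Step 6: BB  (2 'B')

Answer: 2


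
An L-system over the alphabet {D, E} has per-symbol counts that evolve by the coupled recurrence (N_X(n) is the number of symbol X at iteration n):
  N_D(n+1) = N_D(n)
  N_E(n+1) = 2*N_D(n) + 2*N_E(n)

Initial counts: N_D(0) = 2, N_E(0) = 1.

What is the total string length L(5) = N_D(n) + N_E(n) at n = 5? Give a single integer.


Answer: 158

Derivation:
Step 0: N_D=2, N_E=1, L=3
Step 1: N_D=2, N_E=6, L=8
Step 2: N_D=2, N_E=16, L=18
Step 3: N_D=2, N_E=36, L=38
Step 4: N_D=2, N_E=76, L=78
Step 5: N_D=2, N_E=156, L=158


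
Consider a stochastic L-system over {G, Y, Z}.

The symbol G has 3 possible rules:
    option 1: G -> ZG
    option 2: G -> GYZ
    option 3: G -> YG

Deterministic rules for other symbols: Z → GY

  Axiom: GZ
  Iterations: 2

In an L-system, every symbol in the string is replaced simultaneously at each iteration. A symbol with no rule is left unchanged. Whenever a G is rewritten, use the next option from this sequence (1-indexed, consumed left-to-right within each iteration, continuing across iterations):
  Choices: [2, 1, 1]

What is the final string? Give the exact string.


Answer: ZGYGYZGY

Derivation:
Step 0: GZ
Step 1: GYZGY  (used choices [2])
Step 2: ZGYGYZGY  (used choices [1, 1])


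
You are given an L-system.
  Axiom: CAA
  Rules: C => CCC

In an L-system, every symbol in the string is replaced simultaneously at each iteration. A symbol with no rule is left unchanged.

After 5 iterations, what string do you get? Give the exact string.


Step 0: CAA
Step 1: CCCAA
Step 2: CCCCCCCCCAA
Step 3: CCCCCCCCCCCCCCCCCCCCCCCCCCCAA
Step 4: CCCCCCCCCCCCCCCCCCCCCCCCCCCCCCCCCCCCCCCCCCCCCCCCCCCCCCCCCCCCCCCCCCCCCCCCCCCCCCCCCAA
Step 5: CCCCCCCCCCCCCCCCCCCCCCCCCCCCCCCCCCCCCCCCCCCCCCCCCCCCCCCCCCCCCCCCCCCCCCCCCCCCCCCCCCCCCCCCCCCCCCCCCCCCCCCCCCCCCCCCCCCCCCCCCCCCCCCCCCCCCCCCCCCCCCCCCCCCCCCCCCCCCCCCCCCCCCCCCCCCCCCCCCCCCCCCCCCCCCCCCCCCCCCCCCCCCCCCCCCCCCCCCCCCCCCCCCCCCCCCCCCCCCCCCCCAA

Answer: CCCCCCCCCCCCCCCCCCCCCCCCCCCCCCCCCCCCCCCCCCCCCCCCCCCCCCCCCCCCCCCCCCCCCCCCCCCCCCCCCCCCCCCCCCCCCCCCCCCCCCCCCCCCCCCCCCCCCCCCCCCCCCCCCCCCCCCCCCCCCCCCCCCCCCCCCCCCCCCCCCCCCCCCCCCCCCCCCCCCCCCCCCCCCCCCCCCCCCCCCCCCCCCCCCCCCCCCCCCCCCCCCCCCCCCCCCCCCCCCCCCAA


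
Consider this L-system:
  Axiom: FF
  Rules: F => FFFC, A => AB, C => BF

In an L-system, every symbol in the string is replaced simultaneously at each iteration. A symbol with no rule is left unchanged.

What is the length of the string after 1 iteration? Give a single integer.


Step 0: length = 2
Step 1: length = 8

Answer: 8


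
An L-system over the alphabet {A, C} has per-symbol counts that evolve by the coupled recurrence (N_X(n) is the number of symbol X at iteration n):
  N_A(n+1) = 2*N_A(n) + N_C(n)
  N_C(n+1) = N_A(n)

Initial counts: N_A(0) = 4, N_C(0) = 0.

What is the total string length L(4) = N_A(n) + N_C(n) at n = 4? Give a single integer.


Step 0: N_A=4, N_C=0, L=4
Step 1: N_A=8, N_C=4, L=12
Step 2: N_A=20, N_C=8, L=28
Step 3: N_A=48, N_C=20, L=68
Step 4: N_A=116, N_C=48, L=164

Answer: 164


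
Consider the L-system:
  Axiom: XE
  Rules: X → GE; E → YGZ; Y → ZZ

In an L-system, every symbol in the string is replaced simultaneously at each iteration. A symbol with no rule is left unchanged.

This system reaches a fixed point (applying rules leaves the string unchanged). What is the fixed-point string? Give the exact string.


Answer: GZZGZZZGZ

Derivation:
Step 0: XE
Step 1: GEYGZ
Step 2: GYGZZZGZ
Step 3: GZZGZZZGZ
Step 4: GZZGZZZGZ  (unchanged — fixed point at step 3)


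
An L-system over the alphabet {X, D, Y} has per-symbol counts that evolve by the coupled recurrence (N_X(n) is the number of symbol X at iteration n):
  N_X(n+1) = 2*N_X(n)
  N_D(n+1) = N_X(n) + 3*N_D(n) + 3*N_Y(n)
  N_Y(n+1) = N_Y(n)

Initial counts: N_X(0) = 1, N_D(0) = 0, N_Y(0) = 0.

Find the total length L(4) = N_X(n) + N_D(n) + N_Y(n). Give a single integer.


Answer: 81

Derivation:
Step 0: N_X=1, N_D=0, N_Y=0, L=1
Step 1: N_X=2, N_D=1, N_Y=0, L=3
Step 2: N_X=4, N_D=5, N_Y=0, L=9
Step 3: N_X=8, N_D=19, N_Y=0, L=27
Step 4: N_X=16, N_D=65, N_Y=0, L=81


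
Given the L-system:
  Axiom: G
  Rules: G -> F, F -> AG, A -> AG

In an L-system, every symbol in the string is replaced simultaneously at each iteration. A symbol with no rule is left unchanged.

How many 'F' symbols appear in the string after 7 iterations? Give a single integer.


Answer: 5

Derivation:
Step 0: G  (0 'F')
Step 1: F  (1 'F')
Step 2: AG  (0 'F')
Step 3: AGF  (1 'F')
Step 4: AGFAG  (1 'F')
Step 5: AGFAGAGF  (2 'F')
Step 6: AGFAGAGFAGFAG  (3 'F')
Step 7: AGFAGAGFAGFAGAGFAGAGF  (5 'F')


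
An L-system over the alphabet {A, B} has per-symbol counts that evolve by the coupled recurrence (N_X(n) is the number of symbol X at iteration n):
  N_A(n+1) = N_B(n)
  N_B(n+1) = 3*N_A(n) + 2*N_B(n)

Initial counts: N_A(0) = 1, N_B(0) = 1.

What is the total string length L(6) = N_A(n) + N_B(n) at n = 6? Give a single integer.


Answer: 1458

Derivation:
Step 0: N_A=1, N_B=1, L=2
Step 1: N_A=1, N_B=5, L=6
Step 2: N_A=5, N_B=13, L=18
Step 3: N_A=13, N_B=41, L=54
Step 4: N_A=41, N_B=121, L=162
Step 5: N_A=121, N_B=365, L=486
Step 6: N_A=365, N_B=1093, L=1458


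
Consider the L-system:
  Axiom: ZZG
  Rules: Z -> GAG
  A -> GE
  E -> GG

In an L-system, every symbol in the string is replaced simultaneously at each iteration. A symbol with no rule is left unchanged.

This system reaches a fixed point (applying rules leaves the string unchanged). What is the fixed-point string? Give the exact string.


Answer: GGGGGGGGGGG

Derivation:
Step 0: ZZG
Step 1: GAGGAGG
Step 2: GGEGGGEGG
Step 3: GGGGGGGGGGG
Step 4: GGGGGGGGGGG  (unchanged — fixed point at step 3)


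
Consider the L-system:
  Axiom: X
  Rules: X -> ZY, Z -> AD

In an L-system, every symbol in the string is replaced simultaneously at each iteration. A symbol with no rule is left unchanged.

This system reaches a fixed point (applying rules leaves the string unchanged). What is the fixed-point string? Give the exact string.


Step 0: X
Step 1: ZY
Step 2: ADY
Step 3: ADY  (unchanged — fixed point at step 2)

Answer: ADY


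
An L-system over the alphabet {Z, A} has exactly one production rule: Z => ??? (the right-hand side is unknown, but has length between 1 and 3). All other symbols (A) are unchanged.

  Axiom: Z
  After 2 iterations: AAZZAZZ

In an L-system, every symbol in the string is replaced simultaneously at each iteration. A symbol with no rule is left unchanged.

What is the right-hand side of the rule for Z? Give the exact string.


Answer: AZZ

Derivation:
Trying Z => AZZ:
  Step 0: Z
  Step 1: AZZ
  Step 2: AAZZAZZ
Matches the given result.


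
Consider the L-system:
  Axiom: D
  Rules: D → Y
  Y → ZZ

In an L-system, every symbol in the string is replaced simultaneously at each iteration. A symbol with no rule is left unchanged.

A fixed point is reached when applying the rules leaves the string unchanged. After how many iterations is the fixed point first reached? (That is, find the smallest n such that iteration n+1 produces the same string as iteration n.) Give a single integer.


Step 0: D
Step 1: Y
Step 2: ZZ
Step 3: ZZ  (unchanged — fixed point at step 2)

Answer: 2


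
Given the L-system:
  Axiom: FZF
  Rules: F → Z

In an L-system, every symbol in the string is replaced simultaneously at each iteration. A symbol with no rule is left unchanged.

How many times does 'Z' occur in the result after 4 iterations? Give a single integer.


Answer: 3

Derivation:
Step 0: FZF  (1 'Z')
Step 1: ZZZ  (3 'Z')
Step 2: ZZZ  (3 'Z')
Step 3: ZZZ  (3 'Z')
Step 4: ZZZ  (3 'Z')


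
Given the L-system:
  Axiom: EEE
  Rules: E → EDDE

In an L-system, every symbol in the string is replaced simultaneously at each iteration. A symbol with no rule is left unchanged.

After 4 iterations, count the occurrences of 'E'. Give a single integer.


Step 0: EEE  (3 'E')
Step 1: EDDEEDDEEDDE  (6 'E')
Step 2: EDDEDDEDDEEDDEDDEDDEEDDEDDEDDE  (12 'E')
Step 3: EDDEDDEDDEDDEDDEDDEDDEEDDEDDEDDEDDEDDEDDEDDEEDDEDDEDDEDDEDDEDDEDDE  (24 'E')
Step 4: EDDEDDEDDEDDEDDEDDEDDEDDEDDEDDEDDEDDEDDEDDEDDEEDDEDDEDDEDDEDDEDDEDDEDDEDDEDDEDDEDDEDDEDDEDDEEDDEDDEDDEDDEDDEDDEDDEDDEDDEDDEDDEDDEDDEDDEDDE  (48 'E')

Answer: 48
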